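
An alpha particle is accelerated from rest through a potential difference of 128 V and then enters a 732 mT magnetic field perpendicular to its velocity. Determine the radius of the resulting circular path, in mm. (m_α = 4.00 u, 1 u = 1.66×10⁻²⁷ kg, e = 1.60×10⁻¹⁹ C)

The kinetic energy gained is K = qV = (2×1.60×10^-19)(128) = 4.10×10^-17 J.
v = √(2K/m) = 1.11×10^5 m/s.
r = mv/(qB) = (6.64×10^-27)(1.11×10^5) / [(2×1.60×10^-19)(0.732)] = 3.15×10^-3 m.

r ≈ 3.15 mm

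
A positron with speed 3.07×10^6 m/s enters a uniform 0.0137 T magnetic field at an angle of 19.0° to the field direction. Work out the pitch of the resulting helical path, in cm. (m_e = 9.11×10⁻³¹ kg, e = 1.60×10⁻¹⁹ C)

pitch ≈ 0.758 cm

The velocity component along B is v∥ = v cos19.0° = 2.90×10^6 m/s.
The cyclotron period T = 2πm/(qB) = 2.61×10^-9 s is set by m, q, B alone.
Pitch = v∥·T = (2.90×10^6)(2.61×10^-9) = 7.58×10^-3 m.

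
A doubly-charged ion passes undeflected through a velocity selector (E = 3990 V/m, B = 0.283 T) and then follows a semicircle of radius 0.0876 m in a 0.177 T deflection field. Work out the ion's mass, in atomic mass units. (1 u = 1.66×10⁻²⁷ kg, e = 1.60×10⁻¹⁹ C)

v = E/B₁ = 1.41×10^4 m/s.
From r = mv/(qB₂), m = qB₂r/v = (2×1.60×10^-19)(0.177)(0.0876) / (1.41×10^4) = 3.52×10^-25 kg.
In atomic mass units: m = 3.52×10^-25 / 1.66×10^-27 = 212 u.

m ≈ 212 u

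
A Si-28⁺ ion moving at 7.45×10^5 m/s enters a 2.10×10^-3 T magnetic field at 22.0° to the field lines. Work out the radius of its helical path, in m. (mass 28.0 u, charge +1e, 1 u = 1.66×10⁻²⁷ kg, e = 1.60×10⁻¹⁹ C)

r ≈ 38.6 m

Only the perpendicular component v⊥ = v sin22.0° = 2.79×10^5 m/s is bent by the field.
r = m v⊥ /(qB) = (4.65×10^-26)(2.79×10^5) / [(1×1.60×10^-19)(2.10×10^-3)] = 38.6 m.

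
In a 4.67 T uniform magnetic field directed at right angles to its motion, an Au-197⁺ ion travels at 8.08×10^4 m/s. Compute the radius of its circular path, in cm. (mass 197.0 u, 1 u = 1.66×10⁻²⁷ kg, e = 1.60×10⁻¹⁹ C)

r ≈ 3.54 cm

The magnetic force provides the centripetal force: qvB = mv²/r, so r = mv/(qB).
r = (3.27×10^-25 kg)(8.08×10^4 m/s) / [(1×1.60×10^-19 C)(4.67 T)] = 0.0354 m.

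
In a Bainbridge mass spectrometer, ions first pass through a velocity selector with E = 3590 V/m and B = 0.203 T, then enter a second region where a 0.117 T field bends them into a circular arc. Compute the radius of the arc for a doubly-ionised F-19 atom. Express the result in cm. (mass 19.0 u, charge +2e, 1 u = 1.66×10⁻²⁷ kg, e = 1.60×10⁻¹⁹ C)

r ≈ 1.49 cm

The selector passes v = E/B = 3590/0.203 = 1.77×10^4 m/s.
In the deflection region, r = mv/(qB₂) = (3.15×10^-26)(1.77×10^4) / [(2×1.60×10^-19)(0.117)] = 0.0149 m.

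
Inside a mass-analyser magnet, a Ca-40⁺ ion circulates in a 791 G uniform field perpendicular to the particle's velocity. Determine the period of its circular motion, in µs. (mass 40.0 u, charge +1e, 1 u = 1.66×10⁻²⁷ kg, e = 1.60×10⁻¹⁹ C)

T ≈ 33.0 µs

The cyclotron period is independent of speed: T = 2πm/(qB).
T = 2π(6.64×10^-26) / [(1×1.60×10^-19)(0.0791)] = 3.30×10^-5 s.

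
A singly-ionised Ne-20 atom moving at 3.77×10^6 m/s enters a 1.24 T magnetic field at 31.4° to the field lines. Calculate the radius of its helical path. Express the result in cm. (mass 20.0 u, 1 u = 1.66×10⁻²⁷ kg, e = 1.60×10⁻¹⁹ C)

r ≈ 32.9 cm

Only the perpendicular component v⊥ = v sin31.4° = 1.96×10^6 m/s is bent by the field.
r = m v⊥ /(qB) = (3.32×10^-26)(1.96×10^6) / [(1×1.60×10^-19)(1.24)] = 0.329 m.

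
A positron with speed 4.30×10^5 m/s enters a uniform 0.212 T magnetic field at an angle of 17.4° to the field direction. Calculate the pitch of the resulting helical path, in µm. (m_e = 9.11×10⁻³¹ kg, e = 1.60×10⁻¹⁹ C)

pitch ≈ 69.2 µm

The velocity component along B is v∥ = v cos17.4° = 4.10×10^5 m/s.
The cyclotron period T = 2πm/(qB) = 1.69×10^-10 s is set by m, q, B alone.
Pitch = v∥·T = (4.10×10^5)(1.69×10^-10) = 6.92×10^-5 m.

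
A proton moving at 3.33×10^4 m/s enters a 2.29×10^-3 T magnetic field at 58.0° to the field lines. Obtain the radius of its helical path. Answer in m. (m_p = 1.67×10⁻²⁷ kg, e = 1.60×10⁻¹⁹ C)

Only the perpendicular component v⊥ = v sin58.0° = 2.82×10^4 m/s is bent by the field.
r = m v⊥ /(qB) = (1.67×10^-27)(2.82×10^4) / [(1×1.60×10^-19)(2.29×10^-3)] = 0.129 m.

r ≈ 0.129 m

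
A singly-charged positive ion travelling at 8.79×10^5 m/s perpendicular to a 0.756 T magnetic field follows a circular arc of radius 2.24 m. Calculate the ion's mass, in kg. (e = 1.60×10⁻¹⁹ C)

qvB = mv²/r ⇒ m = qBr/v.
m = (1×1.60×10^-19)(0.756)(2.24) / (8.79×10^5) = 3.08×10^-25 kg.

m ≈ 3.08×10^-25 kg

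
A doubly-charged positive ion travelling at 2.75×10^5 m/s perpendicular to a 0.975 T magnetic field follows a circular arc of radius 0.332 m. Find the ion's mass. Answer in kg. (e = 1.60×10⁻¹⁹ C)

qvB = mv²/r ⇒ m = qBr/v.
m = (2×1.60×10^-19)(0.975)(0.332) / (2.75×10^5) = 3.77×10^-25 kg.

m ≈ 3.77×10^-25 kg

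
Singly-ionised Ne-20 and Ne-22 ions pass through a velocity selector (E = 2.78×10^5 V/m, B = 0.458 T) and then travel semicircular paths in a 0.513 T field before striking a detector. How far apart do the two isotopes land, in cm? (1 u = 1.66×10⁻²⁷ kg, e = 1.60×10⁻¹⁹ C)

Both emerge at v = E/B₁ = 6.07×10^5 m/s.
r = mv/(qB₂), so r₁ = 0.2455 m and r₂ = 0.2701 m, giving Δr = 0.0246 m.
After a semicircle each ion lands a diameter 2r from the entry slit, so the separation is 2Δr = 0.0491 m.

Δd ≈ 4.91 cm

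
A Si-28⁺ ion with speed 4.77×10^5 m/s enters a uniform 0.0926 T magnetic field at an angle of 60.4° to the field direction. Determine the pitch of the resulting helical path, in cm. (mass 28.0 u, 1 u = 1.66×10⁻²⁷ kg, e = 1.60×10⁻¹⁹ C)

The velocity component along B is v∥ = v cos60.4° = 2.36×10^5 m/s.
The cyclotron period T = 2πm/(qB) = 1.97×10^-5 s is set by m, q, B alone.
Pitch = v∥·T = (2.36×10^5)(1.97×10^-5) = 4.64 m.

pitch ≈ 464 cm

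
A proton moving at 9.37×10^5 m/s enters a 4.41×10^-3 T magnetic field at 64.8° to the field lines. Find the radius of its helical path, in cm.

r ≈ 201 cm

Only the perpendicular component v⊥ = v sin64.8° = 8.48×10^5 m/s is bent by the field.
r = m v⊥ /(qB) = (1.67×10^-27)(8.48×10^5) / [(1×1.60×10^-19)(4.41×10^-3)] = 2.01 m.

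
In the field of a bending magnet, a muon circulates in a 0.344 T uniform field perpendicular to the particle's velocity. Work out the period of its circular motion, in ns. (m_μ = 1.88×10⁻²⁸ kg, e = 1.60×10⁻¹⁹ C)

T ≈ 21.5 ns

The cyclotron period is independent of speed: T = 2πm/(qB).
T = 2π(1.88×10^-28) / [(1×1.60×10^-19)(0.344)] = 2.15×10^-8 s.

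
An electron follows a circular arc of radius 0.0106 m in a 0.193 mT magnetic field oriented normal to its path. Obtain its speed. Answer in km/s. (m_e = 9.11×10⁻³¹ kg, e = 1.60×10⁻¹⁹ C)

From qvB = mv²/r, v = qBr/m.
v = (1×1.60×10^-19)(1.93×10^-4)(0.0106) / (9.11×10^-31) = 3.59×10^5 m/s.

v ≈ 359 km/s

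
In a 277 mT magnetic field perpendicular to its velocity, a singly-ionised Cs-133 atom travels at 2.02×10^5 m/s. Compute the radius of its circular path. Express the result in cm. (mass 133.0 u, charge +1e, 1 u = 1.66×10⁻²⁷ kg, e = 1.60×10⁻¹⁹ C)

r ≈ 101 cm

The magnetic force provides the centripetal force: qvB = mv²/r, so r = mv/(qB).
r = (2.21×10^-25 kg)(2.02×10^5 m/s) / [(1×1.60×10^-19 C)(0.277 T)] = 1.01 m.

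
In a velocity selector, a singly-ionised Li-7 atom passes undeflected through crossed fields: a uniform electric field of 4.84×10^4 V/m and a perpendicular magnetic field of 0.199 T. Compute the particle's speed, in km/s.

For zero net force, qE = qvB, so v = E/B.
v = (4.84×10^4) / (0.199) = 2.43×10^5 m/s.

v ≈ 243 km/s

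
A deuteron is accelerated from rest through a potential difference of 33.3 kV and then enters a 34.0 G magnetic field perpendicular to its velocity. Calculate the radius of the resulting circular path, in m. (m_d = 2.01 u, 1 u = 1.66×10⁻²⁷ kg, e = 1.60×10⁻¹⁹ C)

r ≈ 11.0 m

The kinetic energy gained is K = qV = (1×1.60×10^-19)(3.33×10^4) = 5.33×10^-15 J.
v = √(2K/m) = 1.79×10^6 m/s.
r = mv/(qB) = (3.34×10^-27)(1.79×10^6) / [(1×1.60×10^-19)(3.40×10^-3)] = 11.0 m.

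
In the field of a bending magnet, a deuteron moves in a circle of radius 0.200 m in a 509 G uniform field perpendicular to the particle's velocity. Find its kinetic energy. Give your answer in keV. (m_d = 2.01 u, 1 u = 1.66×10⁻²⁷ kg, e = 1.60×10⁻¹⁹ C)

K ≈ 2.48 keV

v = qBr/m = (1×1.60×10^-19)(0.0509)(0.200) / (3.34×10^-27) = 4.88×10^5 m/s.
K = ½mv² = 0.5·(3.34×10^-27)·(4.88×10^5)² = 3.98×10^-16 J = 2.48 keV.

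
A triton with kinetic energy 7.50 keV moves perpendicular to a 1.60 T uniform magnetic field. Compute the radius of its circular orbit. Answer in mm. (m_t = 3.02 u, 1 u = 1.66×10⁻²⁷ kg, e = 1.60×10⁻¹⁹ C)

r ≈ 13.5 mm

Convert the energy: K = 7.50 keV = 1.20×10^-15 J.
v = √(2K/m) = √(2·1.20×10^-15/5.01×10^-27) = 6.92×10^5 m/s.
r = mv/(qB) = (5.01×10^-27)(6.92×10^5) / [(1×1.60×10^-19)(1.60)] = 0.0135 m.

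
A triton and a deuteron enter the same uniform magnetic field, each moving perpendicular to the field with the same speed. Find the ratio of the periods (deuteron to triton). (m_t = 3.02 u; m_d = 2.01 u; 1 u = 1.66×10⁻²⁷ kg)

ratio ≈ 0.666

T = 2πm/(qB) is independent of speed, so T₂/T₁ = (m₂/q₂)/(m₁/q₁).
T_{deuteron}/T_{triton} = (3.34×10^-27/1e) / (5.01×10^-27/1e) = 0.666.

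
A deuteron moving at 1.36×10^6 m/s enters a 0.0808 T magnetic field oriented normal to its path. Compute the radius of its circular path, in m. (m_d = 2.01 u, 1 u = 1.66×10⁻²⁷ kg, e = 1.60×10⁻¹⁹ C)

r ≈ 0.351 m

The magnetic force provides the centripetal force: qvB = mv²/r, so r = mv/(qB).
r = (3.34×10^-27 kg)(1.36×10^6 m/s) / [(1×1.60×10^-19 C)(0.0808 T)] = 0.351 m.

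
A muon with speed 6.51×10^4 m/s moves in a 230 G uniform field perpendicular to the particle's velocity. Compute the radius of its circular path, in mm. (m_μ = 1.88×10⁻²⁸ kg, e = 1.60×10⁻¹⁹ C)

r ≈ 3.33 mm

The magnetic force provides the centripetal force: qvB = mv²/r, so r = mv/(qB).
r = (1.88×10^-28 kg)(6.51×10^4 m/s) / [(1×1.60×10^-19 C)(0.0230 T)] = 3.33×10^-3 m.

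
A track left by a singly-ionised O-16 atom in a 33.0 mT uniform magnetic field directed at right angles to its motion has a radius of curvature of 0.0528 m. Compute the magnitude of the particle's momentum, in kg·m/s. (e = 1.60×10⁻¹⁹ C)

Since qvB = mv²/r, the momentum p = mv = qBr.
p = (1×1.60×10^-19)(0.0330)(0.0528) = 2.79×10^-22 kg·m/s.

p ≈ 2.79×10^-22 kg·m/s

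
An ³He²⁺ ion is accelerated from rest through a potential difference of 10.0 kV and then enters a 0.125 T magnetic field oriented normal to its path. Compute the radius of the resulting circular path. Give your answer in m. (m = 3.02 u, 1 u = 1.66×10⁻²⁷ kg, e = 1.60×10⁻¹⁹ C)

r ≈ 0.142 m

The kinetic energy gained is K = qV = (2×1.60×10^-19)(1.00×10^4) = 3.20×10^-15 J.
v = √(2K/m) = 1.13×10^6 m/s.
r = mv/(qB) = (5.01×10^-27)(1.13×10^6) / [(2×1.60×10^-19)(0.125)] = 0.142 m.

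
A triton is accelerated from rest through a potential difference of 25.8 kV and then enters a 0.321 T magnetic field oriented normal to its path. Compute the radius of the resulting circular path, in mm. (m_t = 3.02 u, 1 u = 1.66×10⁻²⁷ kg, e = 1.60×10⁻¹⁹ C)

r ≈ 125 mm

The kinetic energy gained is K = qV = (1×1.60×10^-19)(2.58×10^4) = 4.13×10^-15 J.
v = √(2K/m) = 1.28×10^6 m/s.
r = mv/(qB) = (5.01×10^-27)(1.28×10^6) / [(1×1.60×10^-19)(0.321)] = 0.125 m.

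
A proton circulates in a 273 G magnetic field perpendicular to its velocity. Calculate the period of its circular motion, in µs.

T ≈ 2.40 µs

The cyclotron period is independent of speed: T = 2πm/(qB).
T = 2π(1.67×10^-27) / [(1×1.60×10^-19)(0.0273)] = 2.40×10^-6 s.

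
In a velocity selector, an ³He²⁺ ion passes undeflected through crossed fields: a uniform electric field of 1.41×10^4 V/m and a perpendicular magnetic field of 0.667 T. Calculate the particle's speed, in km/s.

v ≈ 21.1 km/s

For zero net force, qE = qvB, so v = E/B.
v = (1.41×10^4) / (0.667) = 2.11×10^4 m/s.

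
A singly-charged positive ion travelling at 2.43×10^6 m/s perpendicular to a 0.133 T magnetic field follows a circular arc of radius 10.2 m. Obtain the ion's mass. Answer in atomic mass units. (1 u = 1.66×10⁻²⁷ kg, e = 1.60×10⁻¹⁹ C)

qvB = mv²/r ⇒ m = qBr/v.
m = (1×1.60×10^-19)(0.133)(10.2) / (2.43×10^6) = 8.93×10^-26 kg = 53.8 u.

m ≈ 53.8 u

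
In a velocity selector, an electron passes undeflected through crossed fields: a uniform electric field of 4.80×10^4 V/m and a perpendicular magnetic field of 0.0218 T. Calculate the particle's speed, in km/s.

For zero net force, qE = qvB, so v = E/B.
v = (4.80×10^4) / (0.0218) = 2.20×10^6 m/s.

v ≈ 2200 km/s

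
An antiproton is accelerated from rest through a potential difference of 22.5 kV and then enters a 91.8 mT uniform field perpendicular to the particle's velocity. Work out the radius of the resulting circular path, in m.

The kinetic energy gained is K = qV = (1×1.60×10^-19)(2.25×10^4) = 3.60×10^-15 J.
v = √(2K/m) = 2.08×10^6 m/s.
r = mv/(qB) = (1.67×10^-27)(2.08×10^6) / [(1×1.60×10^-19)(0.0918)] = 0.236 m.

r ≈ 0.236 m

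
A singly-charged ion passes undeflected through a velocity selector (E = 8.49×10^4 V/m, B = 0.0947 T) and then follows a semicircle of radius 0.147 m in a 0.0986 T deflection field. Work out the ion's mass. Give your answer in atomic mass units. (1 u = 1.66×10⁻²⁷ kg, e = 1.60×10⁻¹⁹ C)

v = E/B₁ = 8.97×10^5 m/s.
From r = mv/(qB₂), m = qB₂r/v = (1×1.60×10^-19)(0.0986)(0.147) / (8.97×10^5) = 2.59×10^-27 kg.
In atomic mass units: m = 2.59×10^-27 / 1.66×10^-27 = 1.56 u.

m ≈ 1.56 u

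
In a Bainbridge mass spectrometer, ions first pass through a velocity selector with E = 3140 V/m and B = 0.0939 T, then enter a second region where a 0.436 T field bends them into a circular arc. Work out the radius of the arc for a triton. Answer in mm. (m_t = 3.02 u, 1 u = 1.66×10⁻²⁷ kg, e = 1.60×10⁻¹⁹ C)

r ≈ 2.40 mm

The selector passes v = E/B = 3140/0.0939 = 3.34×10^4 m/s.
In the deflection region, r = mv/(qB₂) = (5.01×10^-27)(3.34×10^4) / [(1×1.60×10^-19)(0.436)] = 2.40×10^-3 m.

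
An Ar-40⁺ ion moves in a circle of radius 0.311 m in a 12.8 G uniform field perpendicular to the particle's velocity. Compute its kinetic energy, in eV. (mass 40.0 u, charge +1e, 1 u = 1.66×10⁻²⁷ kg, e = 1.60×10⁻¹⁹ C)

v = qBr/m = (1×1.60×10^-19)(1.28×10^-3)(0.311) / (6.64×10^-26) = 959 m/s.
K = ½mv² = 0.5·(6.64×10^-26)·(959)² = 3.05×10^-20 J = 0.191 eV.

K ≈ 0.191 eV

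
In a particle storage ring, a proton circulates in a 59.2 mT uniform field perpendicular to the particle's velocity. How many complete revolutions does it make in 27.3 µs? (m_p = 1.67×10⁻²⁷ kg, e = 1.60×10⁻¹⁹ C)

N = 24

T = 2πm/(qB) = 2π(1.67×10^-27) / [(1×1.60×10^-19)(0.0592)] = 1.1078×10^-6 s.
N = t/T = 2.73×10^-5 / 1.1078×10^-6 ≈ 24.64, so 24 complete revolutions.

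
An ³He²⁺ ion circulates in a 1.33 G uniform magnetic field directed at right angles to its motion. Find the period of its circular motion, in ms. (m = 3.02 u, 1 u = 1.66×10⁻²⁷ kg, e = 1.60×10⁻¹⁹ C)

T ≈ 0.740 ms

The cyclotron period is independent of speed: T = 2πm/(qB).
T = 2π(5.01×10^-27) / [(2×1.60×10^-19)(1.33×10^-4)] = 7.40×10^-4 s.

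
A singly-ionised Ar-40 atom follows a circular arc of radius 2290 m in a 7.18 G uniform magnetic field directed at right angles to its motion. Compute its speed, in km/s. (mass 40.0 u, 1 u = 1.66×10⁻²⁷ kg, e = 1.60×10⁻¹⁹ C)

v ≈ 3960 km/s

From qvB = mv²/r, v = qBr/m.
v = (1×1.60×10^-19)(7.18×10^-4)(2290) / (6.64×10^-26) = 3.96×10^6 m/s.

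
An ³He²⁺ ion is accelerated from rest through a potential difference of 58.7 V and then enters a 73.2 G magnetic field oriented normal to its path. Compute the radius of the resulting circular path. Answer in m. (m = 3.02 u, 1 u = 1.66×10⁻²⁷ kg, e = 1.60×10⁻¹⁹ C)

The kinetic energy gained is K = qV = (2×1.60×10^-19)(58.7) = 1.88×10^-17 J.
v = √(2K/m) = 8.66×10^4 m/s.
r = mv/(qB) = (5.01×10^-27)(8.66×10^4) / [(2×1.60×10^-19)(7.32×10^-3)] = 0.185 m.

r ≈ 0.185 m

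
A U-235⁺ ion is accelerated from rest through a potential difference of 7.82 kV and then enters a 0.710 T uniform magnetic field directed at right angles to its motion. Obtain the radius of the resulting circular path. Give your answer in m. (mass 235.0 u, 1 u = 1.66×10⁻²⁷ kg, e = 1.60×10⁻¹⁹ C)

r ≈ 0.275 m

The kinetic energy gained is K = qV = (1×1.60×10^-19)(7820) = 1.25×10^-15 J.
v = √(2K/m) = 8.01×10^4 m/s.
r = mv/(qB) = (3.90×10^-25)(8.01×10^4) / [(1×1.60×10^-19)(0.710)] = 0.275 m.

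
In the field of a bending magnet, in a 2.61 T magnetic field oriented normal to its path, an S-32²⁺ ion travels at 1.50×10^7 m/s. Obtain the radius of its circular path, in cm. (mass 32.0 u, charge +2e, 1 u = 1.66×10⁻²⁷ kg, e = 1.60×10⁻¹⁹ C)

r ≈ 95.4 cm

The magnetic force provides the centripetal force: qvB = mv²/r, so r = mv/(qB).
r = (5.31×10^-26 kg)(1.50×10^7 m/s) / [(2×1.60×10^-19 C)(2.61 T)] = 0.954 m.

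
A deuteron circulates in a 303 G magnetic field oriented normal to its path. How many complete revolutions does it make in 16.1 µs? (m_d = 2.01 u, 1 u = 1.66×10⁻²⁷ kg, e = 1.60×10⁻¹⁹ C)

T = 2πm/(qB) = 2π(3.3366×10^-27) / [(1×1.60×10^-19)(0.0303)] = 4.3244×10^-6 s.
N = t/T = 1.61×10^-5 / 4.3244×10^-6 ≈ 3.72, so 3 complete revolutions.

N = 3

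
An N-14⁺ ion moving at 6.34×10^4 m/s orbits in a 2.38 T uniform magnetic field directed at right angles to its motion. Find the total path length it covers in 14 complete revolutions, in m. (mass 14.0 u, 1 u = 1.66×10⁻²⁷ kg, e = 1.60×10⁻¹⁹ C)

L ≈ 0.340 m

r = mv/(qB) = 3.87×10^-3 m, so one revolution covers 2πr = 0.0243 m.
In 14 revolutions: L = 14·2πr = 0.340 m.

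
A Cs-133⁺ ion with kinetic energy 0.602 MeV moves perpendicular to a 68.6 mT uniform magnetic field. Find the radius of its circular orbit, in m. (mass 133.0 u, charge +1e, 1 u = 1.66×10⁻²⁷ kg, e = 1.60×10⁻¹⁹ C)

Convert the energy: K = 0.602 MeV = 9.63×10^-14 J.
v = √(2K/m) = √(2·9.63×10^-14/2.21×10^-25) = 9.34×10^5 m/s.
r = mv/(qB) = (2.21×10^-25)(9.34×10^5) / [(1×1.60×10^-19)(0.0686)] = 18.8 m.

r ≈ 18.8 m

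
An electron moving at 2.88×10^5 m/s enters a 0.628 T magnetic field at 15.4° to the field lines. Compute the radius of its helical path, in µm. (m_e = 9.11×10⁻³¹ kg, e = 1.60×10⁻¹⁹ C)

r ≈ 0.693 µm

Only the perpendicular component v⊥ = v sin15.4° = 7.65×10^4 m/s is bent by the field.
r = m v⊥ /(qB) = (9.11×10^-31)(7.65×10^4) / [(1×1.60×10^-19)(0.628)] = 6.93×10^-7 m.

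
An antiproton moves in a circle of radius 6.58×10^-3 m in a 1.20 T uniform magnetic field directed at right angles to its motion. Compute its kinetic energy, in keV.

v = qBr/m = (1×1.60×10^-19)(1.20)(6.58×10^-3) / (1.67×10^-27) = 7.57×10^5 m/s.
K = ½mv² = 0.5·(1.67×10^-27)·(7.57×10^5)² = 4.78×10^-16 J = 2.99 keV.

K ≈ 2.99 keV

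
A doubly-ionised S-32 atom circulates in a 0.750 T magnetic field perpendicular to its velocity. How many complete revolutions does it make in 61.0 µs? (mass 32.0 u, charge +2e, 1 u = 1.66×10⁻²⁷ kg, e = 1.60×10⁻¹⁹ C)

N = 43

T = 2πm/(qB) = 2π(5.312×10^-26) / [(2×1.60×10^-19)(0.750)] = 1.3907×10^-6 s.
N = t/T = 6.10×10^-5 / 1.3907×10^-6 ≈ 43.86, so 43 complete revolutions.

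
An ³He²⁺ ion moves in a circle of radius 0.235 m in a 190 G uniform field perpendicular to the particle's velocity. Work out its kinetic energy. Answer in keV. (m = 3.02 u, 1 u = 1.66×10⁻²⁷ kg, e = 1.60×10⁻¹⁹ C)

v = qBr/m = (2×1.60×10^-19)(0.0190)(0.235) / (5.01×10^-27) = 2.85×10^5 m/s.
K = ½mv² = 0.5·(5.01×10^-27)·(2.85×10^5)² = 2.04×10^-16 J = 1.27 keV.

K ≈ 1.27 keV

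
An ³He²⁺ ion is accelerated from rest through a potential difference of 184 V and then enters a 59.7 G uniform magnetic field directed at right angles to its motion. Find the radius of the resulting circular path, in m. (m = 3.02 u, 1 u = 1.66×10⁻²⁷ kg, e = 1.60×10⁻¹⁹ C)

r ≈ 0.402 m

The kinetic energy gained is K = qV = (2×1.60×10^-19)(184) = 5.89×10^-17 J.
v = √(2K/m) = 1.53×10^5 m/s.
r = mv/(qB) = (5.01×10^-27)(1.53×10^5) / [(2×1.60×10^-19)(5.97×10^-3)] = 0.402 m.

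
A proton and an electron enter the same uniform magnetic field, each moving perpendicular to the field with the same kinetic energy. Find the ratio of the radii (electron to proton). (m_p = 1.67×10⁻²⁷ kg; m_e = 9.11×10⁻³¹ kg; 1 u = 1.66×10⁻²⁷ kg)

ratio ≈ 0.0234

r = √(2mK)/(qB) ⇒ at equal K, r ∝ √m/q.
r_{electron}/r_{proton} = 0.0234.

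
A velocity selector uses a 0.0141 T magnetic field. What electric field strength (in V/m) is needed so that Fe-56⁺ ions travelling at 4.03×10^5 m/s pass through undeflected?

qE = qvB ⇒ E = vB = (4.03×10^5)(0.0141) = 5680 V/m.

E ≈ 5680 V/m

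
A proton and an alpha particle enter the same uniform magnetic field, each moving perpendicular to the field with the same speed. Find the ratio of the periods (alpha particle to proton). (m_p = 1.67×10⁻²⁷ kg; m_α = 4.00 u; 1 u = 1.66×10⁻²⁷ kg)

T = 2πm/(qB) is independent of speed, so T₂/T₁ = (m₂/q₂)/(m₁/q₁).
T_{alpha particle}/T_{proton} = (6.64×10^-27/2e) / (1.67×10^-27/1e) = 1.99.

ratio ≈ 1.99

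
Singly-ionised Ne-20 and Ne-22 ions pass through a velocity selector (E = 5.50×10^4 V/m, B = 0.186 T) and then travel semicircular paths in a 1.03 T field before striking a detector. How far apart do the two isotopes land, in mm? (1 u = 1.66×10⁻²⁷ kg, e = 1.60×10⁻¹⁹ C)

Both emerge at v = E/B₁ = 2.96×10^5 m/s.
r = mv/(qB₂), so r₁ = 0.05957 m and r₂ = 0.06553 m, giving Δr = 5.96×10^-3 m.
After a semicircle each ion lands a diameter 2r from the entry slit, so the separation is 2Δr = 0.0119 m.

Δd ≈ 11.9 mm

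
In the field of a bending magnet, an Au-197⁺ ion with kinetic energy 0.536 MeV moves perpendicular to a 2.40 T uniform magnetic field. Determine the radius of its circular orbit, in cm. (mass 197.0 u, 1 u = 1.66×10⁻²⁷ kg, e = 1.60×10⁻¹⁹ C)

r ≈ 61.7 cm

Convert the energy: K = 0.536 MeV = 8.58×10^-14 J.
v = √(2K/m) = √(2·8.58×10^-14/3.27×10^-25) = 7.24×10^5 m/s.
r = mv/(qB) = (3.27×10^-25)(7.24×10^5) / [(1×1.60×10^-19)(2.40)] = 0.617 m.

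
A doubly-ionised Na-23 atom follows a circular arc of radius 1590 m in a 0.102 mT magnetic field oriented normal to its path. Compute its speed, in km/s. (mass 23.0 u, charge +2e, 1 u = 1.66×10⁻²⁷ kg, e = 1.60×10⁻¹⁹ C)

v ≈ 1360 km/s

From qvB = mv²/r, v = qBr/m.
v = (2×1.60×10^-19)(1.02×10^-4)(1590) / (3.82×10^-26) = 1.36×10^6 m/s.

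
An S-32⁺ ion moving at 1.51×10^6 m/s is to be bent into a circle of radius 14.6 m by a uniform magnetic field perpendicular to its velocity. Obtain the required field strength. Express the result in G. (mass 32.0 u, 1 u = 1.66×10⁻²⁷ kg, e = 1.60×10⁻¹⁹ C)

qvB = mv²/r gives B = mv/(qr).
B = (5.31×10^-26)(1.51×10^6) / [(1×1.60×10^-19)(14.6)] = 0.0343 T.

B ≈ 343 G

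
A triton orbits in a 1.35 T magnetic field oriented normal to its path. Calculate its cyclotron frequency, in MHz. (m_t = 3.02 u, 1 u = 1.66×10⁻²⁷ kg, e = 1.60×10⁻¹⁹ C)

f ≈ 6.86 MHz

f = qB/(2πm) = (1×1.60×10^-19)(1.35) / [2π(5.01×10^-27)] = 6.86×10^6 Hz.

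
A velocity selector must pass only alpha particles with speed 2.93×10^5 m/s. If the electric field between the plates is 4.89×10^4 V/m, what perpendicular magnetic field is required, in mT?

B ≈ 167 mT

qE = qvB ⇒ B = E/v = (4.89×10^4) / (2.93×10^5) = 0.167 T.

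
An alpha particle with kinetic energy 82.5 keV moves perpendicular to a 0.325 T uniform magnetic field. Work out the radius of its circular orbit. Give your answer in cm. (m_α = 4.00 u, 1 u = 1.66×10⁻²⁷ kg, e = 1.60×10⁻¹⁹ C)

r ≈ 12.7 cm

Convert the energy: K = 82.5 keV = 1.32×10^-14 J.
v = √(2K/m) = √(2·1.32×10^-14/6.64×10^-27) = 1.99×10^6 m/s.
r = mv/(qB) = (6.64×10^-27)(1.99×10^6) / [(2×1.60×10^-19)(0.325)] = 0.127 m.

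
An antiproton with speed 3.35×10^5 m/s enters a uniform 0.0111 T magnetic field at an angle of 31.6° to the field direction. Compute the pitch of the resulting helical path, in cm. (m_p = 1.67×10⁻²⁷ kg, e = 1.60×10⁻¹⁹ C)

The velocity component along B is v∥ = v cos31.6° = 2.85×10^5 m/s.
The cyclotron period T = 2πm/(qB) = 5.91×10^-6 s is set by m, q, B alone.
Pitch = v∥·T = (2.85×10^5)(5.91×10^-6) = 1.69 m.

pitch ≈ 169 cm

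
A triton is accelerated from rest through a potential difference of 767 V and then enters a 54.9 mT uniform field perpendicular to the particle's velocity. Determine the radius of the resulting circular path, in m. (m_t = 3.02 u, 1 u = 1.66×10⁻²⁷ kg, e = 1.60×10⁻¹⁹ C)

r ≈ 0.126 m

The kinetic energy gained is K = qV = (1×1.60×10^-19)(767) = 1.23×10^-16 J.
v = √(2K/m) = 2.21×10^5 m/s.
r = mv/(qB) = (5.01×10^-27)(2.21×10^5) / [(1×1.60×10^-19)(0.0549)] = 0.126 m.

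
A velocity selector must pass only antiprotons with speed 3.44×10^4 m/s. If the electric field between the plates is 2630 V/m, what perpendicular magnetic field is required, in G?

qE = qvB ⇒ B = E/v = (2630) / (3.44×10^4) = 0.0765 T.

B ≈ 765 G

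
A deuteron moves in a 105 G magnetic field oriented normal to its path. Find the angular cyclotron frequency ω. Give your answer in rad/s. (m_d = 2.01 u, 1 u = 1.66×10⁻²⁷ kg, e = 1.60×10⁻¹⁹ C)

ω = qB/m = (1×1.60×10^-19)(0.0105) / (3.34×10^-27) = 5.04×10^5 rad/s.

ω ≈ 5.04×10^5 rad/s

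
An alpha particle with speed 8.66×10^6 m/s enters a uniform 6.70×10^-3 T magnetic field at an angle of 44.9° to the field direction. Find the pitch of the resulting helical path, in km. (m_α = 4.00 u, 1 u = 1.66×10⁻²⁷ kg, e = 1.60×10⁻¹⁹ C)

The velocity component along B is v∥ = v cos44.9° = 6.13×10^6 m/s.
The cyclotron period T = 2πm/(qB) = 1.95×10^-5 s is set by m, q, B alone.
Pitch = v∥·T = (6.13×10^6)(1.95×10^-5) = 119 m.

pitch ≈ 0.119 km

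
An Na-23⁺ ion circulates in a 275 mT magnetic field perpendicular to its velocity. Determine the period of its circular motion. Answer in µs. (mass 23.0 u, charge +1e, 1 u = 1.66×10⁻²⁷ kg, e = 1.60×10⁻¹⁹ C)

The cyclotron period is independent of speed: T = 2πm/(qB).
T = 2π(3.82×10^-26) / [(1×1.60×10^-19)(0.275)] = 5.45×10^-6 s.

T ≈ 5.45 µs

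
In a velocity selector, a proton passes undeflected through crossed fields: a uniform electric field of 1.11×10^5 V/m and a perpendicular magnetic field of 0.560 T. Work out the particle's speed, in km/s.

v ≈ 198 km/s

For zero net force, qE = qvB, so v = E/B.
v = (1.11×10^5) / (0.560) = 1.98×10^5 m/s.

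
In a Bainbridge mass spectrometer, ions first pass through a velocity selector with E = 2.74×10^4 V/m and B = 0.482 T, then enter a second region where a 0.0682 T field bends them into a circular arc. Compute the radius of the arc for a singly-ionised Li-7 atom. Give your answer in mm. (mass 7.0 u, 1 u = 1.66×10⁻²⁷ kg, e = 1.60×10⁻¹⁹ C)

r ≈ 60.5 mm

The selector passes v = E/B = 2.74×10^4/0.482 = 5.68×10^4 m/s.
In the deflection region, r = mv/(qB₂) = (1.16×10^-26)(5.68×10^4) / [(1×1.60×10^-19)(0.0682)] = 0.0605 m.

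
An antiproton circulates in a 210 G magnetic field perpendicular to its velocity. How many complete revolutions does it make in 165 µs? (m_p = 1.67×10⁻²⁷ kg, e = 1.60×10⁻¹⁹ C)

T = 2πm/(qB) = 2π(1.67×10^-27) / [(1×1.60×10^-19)(0.0210)] = 3.1229×10^-6 s.
N = t/T = 1.65×10^-4 / 3.1229×10^-6 ≈ 52.84, so 52 complete revolutions.

N = 52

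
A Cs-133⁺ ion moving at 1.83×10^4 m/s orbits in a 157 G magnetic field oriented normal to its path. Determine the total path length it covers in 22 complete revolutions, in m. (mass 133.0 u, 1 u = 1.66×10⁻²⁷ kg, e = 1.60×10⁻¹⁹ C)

r = mv/(qB) = 1.61 m, so one revolution covers 2πr = 10.1 m.
In 22 revolutions: L = 22·2πr = 222 m.

L ≈ 222 m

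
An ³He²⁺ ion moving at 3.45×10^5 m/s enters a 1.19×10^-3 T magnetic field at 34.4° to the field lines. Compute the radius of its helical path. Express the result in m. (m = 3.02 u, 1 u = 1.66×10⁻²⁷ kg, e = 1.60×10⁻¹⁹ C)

r ≈ 2.57 m

Only the perpendicular component v⊥ = v sin34.4° = 1.95×10^5 m/s is bent by the field.
r = m v⊥ /(qB) = (5.01×10^-27)(1.95×10^5) / [(2×1.60×10^-19)(1.19×10^-3)] = 2.57 m.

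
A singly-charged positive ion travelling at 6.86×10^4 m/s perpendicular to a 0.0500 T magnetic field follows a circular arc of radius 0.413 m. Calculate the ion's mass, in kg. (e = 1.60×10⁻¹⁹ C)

qvB = mv²/r ⇒ m = qBr/v.
m = (1×1.60×10^-19)(0.0500)(0.413) / (6.86×10^4) = 4.82×10^-26 kg.

m ≈ 4.82×10^-26 kg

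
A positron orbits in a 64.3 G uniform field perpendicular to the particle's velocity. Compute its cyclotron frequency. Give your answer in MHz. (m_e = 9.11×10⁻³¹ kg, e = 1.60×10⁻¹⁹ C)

f ≈ 180 MHz

f = qB/(2πm) = (1×1.60×10^-19)(6.43×10^-3) / [2π(9.11×10^-31)] = 1.80×10^8 Hz.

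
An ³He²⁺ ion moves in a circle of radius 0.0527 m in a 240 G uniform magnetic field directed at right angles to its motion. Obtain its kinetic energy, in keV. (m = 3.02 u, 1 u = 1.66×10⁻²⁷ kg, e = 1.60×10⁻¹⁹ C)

v = qBr/m = (2×1.60×10^-19)(0.0240)(0.0527) / (5.01×10^-27) = 8.07×10^4 m/s.
K = ½mv² = 0.5·(5.01×10^-27)·(8.07×10^4)² = 1.63×10^-17 J = 0.102 keV.

K ≈ 0.102 keV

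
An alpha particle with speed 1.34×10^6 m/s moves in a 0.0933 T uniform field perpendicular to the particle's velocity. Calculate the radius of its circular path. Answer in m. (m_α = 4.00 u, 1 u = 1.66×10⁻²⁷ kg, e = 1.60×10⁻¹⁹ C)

r ≈ 0.298 m

The magnetic force provides the centripetal force: qvB = mv²/r, so r = mv/(qB).
r = (6.64×10^-27 kg)(1.34×10^6 m/s) / [(2×1.60×10^-19 C)(0.0933 T)] = 0.298 m.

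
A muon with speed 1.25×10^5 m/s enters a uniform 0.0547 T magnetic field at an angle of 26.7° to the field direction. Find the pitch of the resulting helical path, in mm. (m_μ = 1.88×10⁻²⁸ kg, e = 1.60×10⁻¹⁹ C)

The velocity component along B is v∥ = v cos26.7° = 1.12×10^5 m/s.
The cyclotron period T = 2πm/(qB) = 1.35×10^-7 s is set by m, q, B alone.
Pitch = v∥·T = (1.12×10^5)(1.35×10^-7) = 0.0151 m.

pitch ≈ 15.1 mm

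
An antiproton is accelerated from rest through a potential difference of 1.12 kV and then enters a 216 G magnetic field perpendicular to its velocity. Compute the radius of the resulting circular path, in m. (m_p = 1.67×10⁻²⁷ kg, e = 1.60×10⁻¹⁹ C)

r ≈ 0.224 m

The kinetic energy gained is K = qV = (1×1.60×10^-19)(1120) = 1.79×10^-16 J.
v = √(2K/m) = 4.63×10^5 m/s.
r = mv/(qB) = (1.67×10^-27)(4.63×10^5) / [(1×1.60×10^-19)(0.0216)] = 0.224 m.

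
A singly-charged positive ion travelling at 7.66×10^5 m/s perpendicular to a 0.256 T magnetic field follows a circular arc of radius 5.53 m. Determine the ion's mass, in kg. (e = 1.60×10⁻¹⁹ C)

qvB = mv²/r ⇒ m = qBr/v.
m = (1×1.60×10^-19)(0.256)(5.53) / (7.66×10^5) = 2.96×10^-25 kg.

m ≈ 2.96×10^-25 kg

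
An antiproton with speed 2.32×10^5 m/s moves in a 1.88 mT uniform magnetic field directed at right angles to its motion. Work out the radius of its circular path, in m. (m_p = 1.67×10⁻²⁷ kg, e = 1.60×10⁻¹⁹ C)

The magnetic force provides the centripetal force: qvB = mv²/r, so r = mv/(qB).
r = (1.67×10^-27 kg)(2.32×10^5 m/s) / [(1×1.60×10^-19 C)(1.88×10^-3 T)] = 1.29 m.

r ≈ 1.29 m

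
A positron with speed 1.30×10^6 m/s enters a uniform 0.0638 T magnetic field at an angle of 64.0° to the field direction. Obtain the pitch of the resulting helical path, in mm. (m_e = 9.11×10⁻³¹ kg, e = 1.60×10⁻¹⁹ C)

pitch ≈ 0.320 mm

The velocity component along B is v∥ = v cos64.0° = 5.70×10^5 m/s.
The cyclotron period T = 2πm/(qB) = 5.61×10^-10 s is set by m, q, B alone.
Pitch = v∥·T = (5.70×10^5)(5.61×10^-10) = 3.20×10^-4 m.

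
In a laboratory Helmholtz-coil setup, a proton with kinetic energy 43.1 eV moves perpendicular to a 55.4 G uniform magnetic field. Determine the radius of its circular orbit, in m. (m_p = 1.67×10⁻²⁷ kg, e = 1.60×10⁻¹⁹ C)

r ≈ 0.171 m

Convert the energy: K = 43.1 eV = 6.90×10^-18 J.
v = √(2K/m) = √(2·6.90×10^-18/1.67×10^-27) = 9.09×10^4 m/s.
r = mv/(qB) = (1.67×10^-27)(9.09×10^4) / [(1×1.60×10^-19)(5.54×10^-3)] = 0.171 m.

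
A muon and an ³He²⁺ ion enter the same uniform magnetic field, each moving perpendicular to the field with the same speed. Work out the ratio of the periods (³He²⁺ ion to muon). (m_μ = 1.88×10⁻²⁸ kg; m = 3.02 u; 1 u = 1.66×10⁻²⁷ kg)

ratio ≈ 13.3

T = 2πm/(qB) is independent of speed, so T₂/T₁ = (m₂/q₂)/(m₁/q₁).
T_{³He²⁺ ion}/T_{muon} = (5.01×10^-27/2e) / (1.88×10^-28/1e) = 13.3.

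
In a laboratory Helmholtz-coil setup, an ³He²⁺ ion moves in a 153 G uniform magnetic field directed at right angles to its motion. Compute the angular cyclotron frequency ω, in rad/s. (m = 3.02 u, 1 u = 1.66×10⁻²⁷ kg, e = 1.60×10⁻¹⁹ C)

ω = qB/m = (2×1.60×10^-19)(0.0153) / (5.01×10^-27) = 9.77×10^5 rad/s.

ω ≈ 9.77×10^5 rad/s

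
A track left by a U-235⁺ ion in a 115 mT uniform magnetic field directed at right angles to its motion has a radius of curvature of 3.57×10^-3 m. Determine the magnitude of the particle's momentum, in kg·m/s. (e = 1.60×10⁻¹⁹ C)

Since qvB = mv²/r, the momentum p = mv = qBr.
p = (1×1.60×10^-19)(0.115)(3.57×10^-3) = 6.57×10^-23 kg·m/s.

p ≈ 6.57×10^-23 kg·m/s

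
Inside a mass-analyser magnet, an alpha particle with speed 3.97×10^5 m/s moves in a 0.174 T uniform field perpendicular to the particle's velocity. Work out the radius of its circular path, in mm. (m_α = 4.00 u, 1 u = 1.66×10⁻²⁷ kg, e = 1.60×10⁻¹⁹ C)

r ≈ 47.3 mm

The magnetic force provides the centripetal force: qvB = mv²/r, so r = mv/(qB).
r = (6.64×10^-27 kg)(3.97×10^5 m/s) / [(2×1.60×10^-19 C)(0.174 T)] = 0.0473 m.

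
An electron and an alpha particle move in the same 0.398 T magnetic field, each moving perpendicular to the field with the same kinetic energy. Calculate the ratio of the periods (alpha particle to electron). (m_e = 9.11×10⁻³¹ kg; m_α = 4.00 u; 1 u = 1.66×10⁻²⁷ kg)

T = 2πm/(qB) is independent of speed, so T₂/T₁ = (m₂/q₂)/(m₁/q₁).
T_{alpha particle}/T_{electron} = (6.64×10^-27/2e) / (9.11×10^-31/1e) = 3640.

ratio ≈ 3640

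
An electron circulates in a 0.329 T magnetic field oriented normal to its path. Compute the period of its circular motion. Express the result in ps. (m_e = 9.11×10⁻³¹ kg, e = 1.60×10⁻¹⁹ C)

T ≈ 109 ps

The cyclotron period is independent of speed: T = 2πm/(qB).
T = 2π(9.11×10^-31) / [(1×1.60×10^-19)(0.329)] = 1.09×10^-10 s.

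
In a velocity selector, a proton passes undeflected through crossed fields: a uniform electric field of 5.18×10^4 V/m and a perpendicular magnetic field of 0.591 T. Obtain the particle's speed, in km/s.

For zero net force, qE = qvB, so v = E/B.
v = (5.18×10^4) / (0.591) = 8.76×10^4 m/s.

v ≈ 87.6 km/s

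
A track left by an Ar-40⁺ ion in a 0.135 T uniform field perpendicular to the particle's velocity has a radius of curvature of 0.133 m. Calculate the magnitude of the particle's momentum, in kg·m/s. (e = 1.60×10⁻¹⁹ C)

Since qvB = mv²/r, the momentum p = mv = qBr.
p = (1×1.60×10^-19)(0.135)(0.133) = 2.87×10^-21 kg·m/s.

p ≈ 2.87×10^-21 kg·m/s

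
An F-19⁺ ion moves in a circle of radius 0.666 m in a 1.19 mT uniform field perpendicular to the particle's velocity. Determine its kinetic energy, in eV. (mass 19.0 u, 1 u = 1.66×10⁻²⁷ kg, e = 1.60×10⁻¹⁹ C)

K ≈ 1.59 eV

v = qBr/m = (1×1.60×10^-19)(1.19×10^-3)(0.666) / (3.15×10^-26) = 4020 m/s.
K = ½mv² = 0.5·(3.15×10^-26)·(4020)² = 2.55×10^-19 J = 1.59 eV.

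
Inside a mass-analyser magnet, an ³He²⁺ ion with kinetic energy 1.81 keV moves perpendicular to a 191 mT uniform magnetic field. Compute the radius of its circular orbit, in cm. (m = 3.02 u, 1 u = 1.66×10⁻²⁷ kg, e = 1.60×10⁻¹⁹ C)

r ≈ 2.79 cm

Convert the energy: K = 1.81 keV = 2.90×10^-16 J.
v = √(2K/m) = √(2·2.90×10^-16/5.01×10^-27) = 3.40×10^5 m/s.
r = mv/(qB) = (5.01×10^-27)(3.40×10^5) / [(2×1.60×10^-19)(0.191)] = 0.0279 m.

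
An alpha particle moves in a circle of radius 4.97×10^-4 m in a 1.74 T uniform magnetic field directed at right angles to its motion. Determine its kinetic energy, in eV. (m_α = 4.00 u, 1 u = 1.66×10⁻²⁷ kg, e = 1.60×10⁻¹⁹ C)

v = qBr/m = (2×1.60×10^-19)(1.74)(4.97×10^-4) / (6.64×10^-27) = 4.17×10^4 m/s.
K = ½mv² = 0.5·(6.64×10^-27)·(4.17×10^4)² = 5.77×10^-18 J = 36.0 eV.

K ≈ 36.0 eV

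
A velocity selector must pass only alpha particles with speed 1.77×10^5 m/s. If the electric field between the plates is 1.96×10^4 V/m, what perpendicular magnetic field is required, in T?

qE = qvB ⇒ B = E/v = (1.96×10^4) / (1.77×10^5) = 0.111 T.

B ≈ 0.111 T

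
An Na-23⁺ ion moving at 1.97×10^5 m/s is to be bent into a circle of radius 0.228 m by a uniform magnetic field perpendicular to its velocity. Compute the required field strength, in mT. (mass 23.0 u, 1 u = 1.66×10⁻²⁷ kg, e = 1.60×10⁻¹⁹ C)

B ≈ 206 mT

qvB = mv²/r gives B = mv/(qr).
B = (3.82×10^-26)(1.97×10^5) / [(1×1.60×10^-19)(0.228)] = 0.206 T.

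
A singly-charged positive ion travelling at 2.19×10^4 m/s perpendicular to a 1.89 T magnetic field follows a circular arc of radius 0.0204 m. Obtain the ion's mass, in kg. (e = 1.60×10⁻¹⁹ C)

qvB = mv²/r ⇒ m = qBr/v.
m = (1×1.60×10^-19)(1.89)(0.0204) / (2.19×10^4) = 2.82×10^-25 kg.

m ≈ 2.82×10^-25 kg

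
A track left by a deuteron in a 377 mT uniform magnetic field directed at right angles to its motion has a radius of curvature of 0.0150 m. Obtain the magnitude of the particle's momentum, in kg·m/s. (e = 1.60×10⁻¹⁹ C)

Since qvB = mv²/r, the momentum p = mv = qBr.
p = (1×1.60×10^-19)(0.377)(0.0150) = 9.05×10^-22 kg·m/s.

p ≈ 9.05×10^-22 kg·m/s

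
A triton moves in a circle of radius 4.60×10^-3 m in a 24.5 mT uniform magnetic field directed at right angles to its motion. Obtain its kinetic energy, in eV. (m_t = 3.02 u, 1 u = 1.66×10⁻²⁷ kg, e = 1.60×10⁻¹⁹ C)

v = qBr/m = (1×1.60×10^-19)(0.0245)(4.60×10^-3) / (5.01×10^-27) = 3600 m/s.
K = ½mv² = 0.5·(5.01×10^-27)·(3600)² = 3.24×10^-20 J = 0.203 eV.

K ≈ 0.203 eV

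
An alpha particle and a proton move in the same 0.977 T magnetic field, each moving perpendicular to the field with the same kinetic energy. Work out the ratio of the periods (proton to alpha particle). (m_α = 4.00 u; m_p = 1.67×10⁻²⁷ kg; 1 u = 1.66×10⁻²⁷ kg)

T = 2πm/(qB) is independent of speed, so T₂/T₁ = (m₂/q₂)/(m₁/q₁).
T_{proton}/T_{alpha particle} = (1.67×10^-27/1e) / (6.64×10^-27/2e) = 0.503.

ratio ≈ 0.503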